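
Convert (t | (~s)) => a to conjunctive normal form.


Step 1: Rewrite as ¬(t ∨ (¬s)) ∨ a = (¬t ∧ ¬(¬s)) ∨ a.
Step 2: Distribute ∨ over ∧.
Step 3: Eliminate any double negations (¬¬X = X).

((~t) | a) & (s | a)


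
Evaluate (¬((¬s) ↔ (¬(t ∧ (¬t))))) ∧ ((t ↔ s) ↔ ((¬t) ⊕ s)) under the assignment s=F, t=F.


Substitute s=F, t=F:
… (earlier sub-steps elided)
¬t = T
t ∧ (¬t) = F ∧ T = F
¬(t ∧ (¬t)) = T
(¬s) ↔ (¬(t ∧ (¬t))) = T ↔ T = T
¬((¬s) ↔ (¬(t ∧ (¬t)))) = F
t ↔ s = F ↔ F = T
¬t = T
(¬t) ⊕ s = T ⊕ F = T
(t ↔ s) ↔ ((¬t) ⊕ s) = T ↔ T = T
(¬((¬s) ↔ (¬(t ∧ (¬t))))) ∧ ((t ↔ s) ↔ ((¬t) ⊕ s)) = F ∧ T = F

F


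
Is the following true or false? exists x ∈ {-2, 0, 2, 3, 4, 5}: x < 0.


Evaluate the predicate on each element: -2:True, 0:False, 2:False, 3:False, 4:False, 5:False.
Witness x = -2 satisfies the predicate.

True


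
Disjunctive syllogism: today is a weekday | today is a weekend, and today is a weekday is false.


Disjunctive syllogism: from (P ∨ Q) and ¬P, infer Q.
One disjunct, 'today is a weekday', is ruled out; the other must hold.

today is a weekend


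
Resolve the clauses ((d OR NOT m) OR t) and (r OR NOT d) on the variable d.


The clauses contain complementary literals d and NOTd.
Resolution eliminates this pair and disjoins the remaining literals (merging duplicates).

((NOT m OR t) OR r)


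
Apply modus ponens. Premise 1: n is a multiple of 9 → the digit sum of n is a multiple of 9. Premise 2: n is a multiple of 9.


Modus ponens: from (P → Q) and P, infer Q.
P = 'n is a multiple of 9' is asserted, and P → Q holds, so Q follows.

the digit sum of n is a multiple of 9.


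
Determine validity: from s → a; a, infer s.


This is affirming the consequent (fallacy). There exist truth assignments where the premises are all true but the conclusion is false.

Invalid.


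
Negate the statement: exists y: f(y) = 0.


¬(forall x: φ) = exists x: ¬φ, and ¬(exists x: φ) = forall x: ¬φ.
Apply to the existential statement.

forall y: ~(f(y) = 0)


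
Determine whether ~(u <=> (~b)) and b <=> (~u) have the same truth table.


Compare truth tables:
b | u | φ | ψ
-------------
False | False | True | False
True | False | False | True
False | True | False | True
True | True | True | False
They differ at row 1 (b=False, u=False): φ=True but ψ=False.

No, they are not logically equivalent.


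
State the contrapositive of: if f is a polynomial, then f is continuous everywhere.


The contrapositive of (P → Q) is (¬Q → ¬P); it is logically equivalent to the original.
Here P = 'f is a polynomial' and Q = 'f is continuous everywhere'.

If not (f is continuous everywhere), then not (f is a polynomial).


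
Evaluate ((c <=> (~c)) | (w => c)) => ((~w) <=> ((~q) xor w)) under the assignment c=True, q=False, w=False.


Substitute c=True, q=False, w=False:
~c = False
c <=> (~c) = True <=> False = False
w => c = False => True = True
(c <=> (~c)) | (w => c) = False | True = True
~w = True
~q = True
(~q) xor w = True xor False = True
(~w) <=> ((~q) xor w) = True <=> True = True
((c <=> (~c)) | (w => c)) => ((~w) <=> ((~q) xor w)) = True => True = True

True


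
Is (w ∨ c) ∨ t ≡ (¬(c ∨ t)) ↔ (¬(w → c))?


Compare truth tables:
c | t | w | φ | ψ
-----------------
F | F | F | F | F
T | F | F | T | T
F | T | F | T | T
T | T | F | T | T
F | F | T | T | T
T | F | T | T | T
F | T | T | T | F
T | T | T | T | T
They differ at row 7 (c=F, t=T, w=T): φ=T but ψ=F.

No, they are not logically equivalent.


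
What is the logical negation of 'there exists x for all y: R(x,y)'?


Negation flips each quantifier (∀↔∃) and negates the inner predicate.
¬(there exists x for all y: φ) = for all x there exists y: ¬φ.

for all x there exists y: NOT(R(x,y))


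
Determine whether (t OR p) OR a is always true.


Build the truth table over {a, p, t}:
a | p | t | φ
-------------
F | F | F | F
T | F | F | T
F | T | F | T
T | T | F | T
F | F | T | T
T | F | T | T
F | T | T | T
T | T | T | T
Counterexample at row 1: with a=F, p=F, t=F, the formula is F.

No, it is not a tautology.


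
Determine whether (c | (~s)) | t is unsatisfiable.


Truth table over {c, s, t}:
c | s | t | φ
-------------
False | False | False | True
True | False | False | True
False | True | False | False
True | True | False | True
False | False | True | True
True | False | True | True
False | True | True | True
True | True | True | True
Satisfying assignment at row 1: c=False, s=False, t=False gives True.

No, it is not a contradiction.


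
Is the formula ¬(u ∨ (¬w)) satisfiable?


Search for a satisfying assignment over {u, w}.
Try u=F, w=T: the formula evaluates to T.
A satisfying assignment exists.

Satisfiable.


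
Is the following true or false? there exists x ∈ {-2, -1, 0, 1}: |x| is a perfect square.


Evaluate the predicate on each element: -2:F, -1:T, 0:T, 1:T.
Witness x = -1 satisfies the predicate.

T


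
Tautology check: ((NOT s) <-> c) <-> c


Build the truth table over {c, s}:
c | s | φ
---------
F | F | T
T | F | T
F | T | F
T | T | F
Counterexample at row 3: with c=F, s=T, the formula is F.

No, it is not a tautology.


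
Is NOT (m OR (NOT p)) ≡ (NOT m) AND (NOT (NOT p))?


Compare truth tables:
m | p | φ | ψ
-------------
F | F | F | F
T | F | F | F
F | T | T | T
T | T | F | F
The columns φ and ψ agree on every row.

Yes, they are logically equivalent.


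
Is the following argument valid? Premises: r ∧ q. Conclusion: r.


This matches the form of conjunction elimination: the conclusion follows in every model of the premises.

Valid.


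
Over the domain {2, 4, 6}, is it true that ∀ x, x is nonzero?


Evaluate the predicate on each element: 2:T, 4:T, 6:T.
Every element satisfies the predicate.

T


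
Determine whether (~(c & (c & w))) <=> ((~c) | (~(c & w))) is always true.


Build the truth table over {c, w}:
c | w | φ
---------
False | False | True
True | False | True
False | True | True
True | True | True
Every row evaluates to true.

Yes, it is a tautology.


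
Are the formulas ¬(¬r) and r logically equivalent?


Compare truth tables:
r | φ | ψ
---------
F | F | F
T | T | T
The columns φ and ψ agree on every row.

Yes, they are logically equivalent.


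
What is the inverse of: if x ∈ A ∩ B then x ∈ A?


The inverse of (P → Q) is (¬P → ¬Q). It is equivalent to the converse, not to the original.
Here P = 'x ∈ A ∩ B' and Q = 'x ∈ A'.

If not (x ∈ A ∩ B), then not (x ∈ A).


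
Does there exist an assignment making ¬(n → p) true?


Search for a satisfying assignment over {n, p}.
Try n=T, p=F: the formula evaluates to T.
A satisfying assignment exists.

Satisfiable.


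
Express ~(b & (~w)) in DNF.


Step 1: Apply De Morgan: ¬(b ∧ (¬w)) = ¬b ∨ ¬(¬w).
Step 2: Eliminate any double negations (¬¬X = X).

(~b) | w


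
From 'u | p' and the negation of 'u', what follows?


Disjunctive syllogism: from (P ∨ Q) and ¬P, infer Q.
One disjunct, 'u', is ruled out; the other must hold.

p


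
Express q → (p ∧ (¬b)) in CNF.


Step 1: Rewrite q → (p ∧ (¬b)) as ¬q ∨ (p ∧ (¬b)).
Step 2: Distribute ∨ over ∧.

((¬q) ∨ p) ∧ ((¬q) ∨ (¬b))


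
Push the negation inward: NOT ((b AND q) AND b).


De Morgan: the negation of a conjunction is the disjunction of the negations.
Distribute NOT across AND, flipping it to OR, and negate each literal.

((NOT b) OR (NOT q)) OR (NOT b)


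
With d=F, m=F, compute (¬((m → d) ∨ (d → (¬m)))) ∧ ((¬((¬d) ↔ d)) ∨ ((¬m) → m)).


Substitute d=F, m=F:
… (earlier sub-steps elided)
d → (¬m) = F → T = T
(m → d) ∨ (d → (¬m)) = T ∨ T = T
¬((m → d) ∨ (d → (¬m))) = F
¬d = T
(¬d) ↔ d = T ↔ F = F
¬((¬d) ↔ d) = T
¬m = T
(¬m) → m = T → F = F
(¬((¬d) ↔ d)) ∨ ((¬m) → m) = T ∨ F = T
(¬((m → d) ∨ (d → (¬m)))) ∧ ((¬((¬d) ↔ d)) ∨ ((¬m) → m)) = F ∧ T = F

F


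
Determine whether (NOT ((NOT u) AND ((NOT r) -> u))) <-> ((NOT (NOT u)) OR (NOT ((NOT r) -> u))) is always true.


Build the truth table over {r, u}:
r | u | φ
---------
F | F | T
T | F | T
F | T | T
T | T | T
Every row evaluates to true.

Yes, it is a tautology.


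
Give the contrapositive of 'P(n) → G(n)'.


The contrapositive of (P → Q) is (¬Q → ¬P); it is logically equivalent to the original.
Here P = 'P(n)' and Q = 'G(n)'.

If not (G(n)), then not (P(n)).


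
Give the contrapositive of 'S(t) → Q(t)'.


The contrapositive of (P → Q) is (¬Q → ¬P); it is logically equivalent to the original.
Here P = 'S(t)' and Q = 'Q(t)'.

If not (Q(t)), then not (S(t)).


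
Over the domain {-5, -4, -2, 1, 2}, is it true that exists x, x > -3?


Evaluate the predicate on each element: -5:False, -4:False, -2:True, 1:True, 2:True.
Witness x = -2 satisfies the predicate.

True


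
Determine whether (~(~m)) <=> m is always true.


Build the truth table over {m}:
m | φ
-----
False | True
True | True
Every row evaluates to true.

Yes, it is a tautology.


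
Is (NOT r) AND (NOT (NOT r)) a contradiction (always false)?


Truth table over {r}:
r | φ
-----
F | F
T | F
Every row is false.

Yes, it is a contradiction.


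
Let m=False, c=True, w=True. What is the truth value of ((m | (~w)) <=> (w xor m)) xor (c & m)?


Substitute m=False, c=True, w=True:
~w = False
m | (~w) = False | False = False
w xor m = True xor False = True
(m | (~w)) <=> (w xor m) = False <=> True = False
c & m = True & False = False
((m | (~w)) <=> (w xor m)) xor (c & m) = False xor False = False

False


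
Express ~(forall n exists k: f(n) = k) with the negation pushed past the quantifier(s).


Negation flips each quantifier (∀↔∃) and negates the inner predicate.
¬(forall n exists k: φ) = exists n forall k: ¬φ.

exists n forall k: ~(f(n) = k)


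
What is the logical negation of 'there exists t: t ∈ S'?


¬(for all x: φ) = there exists x: ¬φ, and ¬(there exists x: φ) = for all x: ¬φ.
Apply to the existential statement.

for all t: NOT(t ∈ S)


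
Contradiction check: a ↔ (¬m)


Truth table over {a, m}:
a | m | φ
---------
F | F | F
T | F | T
F | T | T
T | T | F
Satisfying assignment at row 2: a=T, m=F gives T.

No, it is not a contradiction.


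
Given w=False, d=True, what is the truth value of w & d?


Conjunction is true only when both operands are true.
Substitute: w=False, d=True.
False & True evaluates to False.

False


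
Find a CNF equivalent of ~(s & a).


Step 1: Apply De Morgan: ¬(s ∧ a) = ¬s ∨ ¬a.

(~s) | (~a)


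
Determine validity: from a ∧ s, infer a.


This matches the form of conjunction elimination: the conclusion follows in every model of the premises.

Valid.


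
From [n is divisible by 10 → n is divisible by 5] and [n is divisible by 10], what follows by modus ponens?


Modus ponens: from (P → Q) and P, infer Q.
P = 'n is divisible by 10' is asserted, and P → Q holds, so Q follows.

n is divisible by 5.


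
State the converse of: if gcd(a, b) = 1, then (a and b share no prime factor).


The converse of (P → Q) is (Q → P). It is not in general equivalent to the original.
Here P = 'gcd(a, b) = 1' and Q = '(a and b share no prime factor)'.

If (a and b share no prime factor), then gcd(a, b) = 1.


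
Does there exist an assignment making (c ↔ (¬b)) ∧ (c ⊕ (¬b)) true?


Check all 4 assignments over {b, c}:
b | c | φ
---------
F | F | F
T | F | F
F | T | F
T | T | F
No assignment makes the formula true.

Unsatisfiable.


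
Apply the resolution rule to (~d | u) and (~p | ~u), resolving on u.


The clauses contain complementary literals u and ~u.
Resolution eliminates this pair and disjoins the remaining literals (merging duplicates).

(~d | ~p)


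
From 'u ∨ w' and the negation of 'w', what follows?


Disjunctive syllogism: from (P ∨ Q) and ¬P, infer Q.
One disjunct, 'w', is ruled out; the other must hold.

u


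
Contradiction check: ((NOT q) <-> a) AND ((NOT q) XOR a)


Truth table over {a, q}:
a | q | φ
---------
F | F | F
T | F | F
F | T | F
T | T | F
Every row is false.

Yes, it is a contradiction.


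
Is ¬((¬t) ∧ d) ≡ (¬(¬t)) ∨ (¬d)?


Compare truth tables:
d | t | φ | ψ
-------------
F | F | T | T
T | F | F | F
F | T | T | T
T | T | T | T
The columns φ and ψ agree on every row.

Yes, they are logically equivalent.


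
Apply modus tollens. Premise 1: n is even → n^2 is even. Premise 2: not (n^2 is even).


Modus tollens: from (P → Q) and ¬Q, infer ¬P.
Q = 'n^2 is even' is denied; since P → Q, P must also fail.

Not (n is even).


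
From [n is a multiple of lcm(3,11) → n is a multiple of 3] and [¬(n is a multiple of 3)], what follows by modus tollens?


Modus tollens: from (P → Q) and ¬Q, infer ¬P.
Q = 'n is a multiple of 3' is denied; since P → Q, P must also fail.

Not (n is a multiple of lcm(3,11)).


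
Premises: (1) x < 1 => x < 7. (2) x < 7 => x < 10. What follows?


Hypothetical syllogism: from (P → Q) and (Q → R), infer (P → R).
Chain the two implications through the shared middle term 'x < 7'.

x < 1 => x < 10


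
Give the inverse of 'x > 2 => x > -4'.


The inverse of (P → Q) is (¬P → ¬Q). It is equivalent to the converse, not to the original.
Here P = 'x > 2' and Q = 'x > -4'.

If not (x > 2), then not (x > -4).


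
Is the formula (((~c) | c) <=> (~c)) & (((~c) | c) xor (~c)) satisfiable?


Check all 2 assignments over {c}:
c | φ
-----
False | False
True | False
No assignment makes the formula true.

Unsatisfiable.


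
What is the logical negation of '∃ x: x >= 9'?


¬(∀ x: φ) = ∃ x: ¬φ, and ¬(∃ x: φ) = ∀ x: ¬φ.
Apply to the existential statement.

∀ x: ¬(x >= 9)


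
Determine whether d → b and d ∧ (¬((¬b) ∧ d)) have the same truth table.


Compare truth tables:
b | d | φ | ψ
-------------
F | F | T | F
T | F | T | F
F | T | F | F
T | T | T | T
They differ at row 1 (b=F, d=F): φ=T but ψ=F.

No, they are not logically equivalent.


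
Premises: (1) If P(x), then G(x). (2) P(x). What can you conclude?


Modus ponens: from (P → Q) and P, infer Q.
P = 'P(x)' is asserted, and P → Q holds, so Q follows.

G(x).


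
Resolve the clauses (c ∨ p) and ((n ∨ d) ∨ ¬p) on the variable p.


The clauses contain complementary literals p and ¬p.
Resolution eliminates this pair and disjoins the remaining literals (merging duplicates).

((c ∨ n) ∨ d)


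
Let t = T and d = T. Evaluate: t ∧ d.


Conjunction is true only when both operands are true.
Substitute: t=T, d=T.
T ∧ T evaluates to T.

T


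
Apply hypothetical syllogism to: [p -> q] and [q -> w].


Hypothetical syllogism: from (P → Q) and (Q → R), infer (P → R).
Chain the two implications through the shared middle term 'q'.

p -> w


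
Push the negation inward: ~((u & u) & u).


De Morgan: the negation of a conjunction is the disjunction of the negations.
Distribute ~ across &, flipping it to |, and negate each literal.

((~u) | (~u)) | (~u)


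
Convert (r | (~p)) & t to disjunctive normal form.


Step 1: Distribute ∧ over ∨: (r ∨ (¬p)) ∧ t = (r ∧ t) ∨ ((¬p) ∧ t).

(r & t) | ((~p) & t)


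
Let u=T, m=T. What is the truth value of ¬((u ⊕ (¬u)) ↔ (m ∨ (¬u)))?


Substitute u=T, m=T:
¬u = F
u ⊕ (¬u) = T ⊕ F = T
¬u = F
m ∨ (¬u) = T ∨ F = T
(u ⊕ (¬u)) ↔ (m ∨ (¬u)) = T ↔ T = T
¬((u ⊕ (¬u)) ↔ (m ∨ (¬u))) = F

F


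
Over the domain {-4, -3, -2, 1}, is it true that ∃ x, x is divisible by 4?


Evaluate the predicate on each element: -4:T, -3:F, -2:F, 1:F.
Witness x = -4 satisfies the predicate.

T


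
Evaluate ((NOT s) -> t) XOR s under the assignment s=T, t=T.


Substitute s=T, t=T:
NOT s = F
(NOT s) -> t = F -> T = T
((NOT s) -> t) XOR s = T XOR T = F

F


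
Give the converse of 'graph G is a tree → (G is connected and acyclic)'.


The converse of (P → Q) is (Q → P). It is not in general equivalent to the original.
Here P = 'graph G is a tree' and Q = '(G is connected and acyclic)'.

If (G is connected and acyclic), then graph G is a tree.


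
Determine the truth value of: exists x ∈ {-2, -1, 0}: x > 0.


Evaluate the predicate on each element: -2:False, -1:False, 0:False.
No element satisfies the predicate.

False


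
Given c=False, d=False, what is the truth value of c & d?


Conjunction is true only when both operands are true.
Substitute: c=False, d=False.
False & False evaluates to False.

False


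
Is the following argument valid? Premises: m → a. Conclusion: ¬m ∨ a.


This matches the form of material implication: the conclusion follows in every model of the premises.

Valid.


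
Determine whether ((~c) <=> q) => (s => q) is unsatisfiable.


Truth table over {c, q, s}:
c | q | s | φ
-------------
False | False | False | True
True | False | False | True
False | True | False | True
True | True | False | True
False | False | True | True
True | False | True | False
False | True | True | True
True | True | True | True
Satisfying assignment at row 1: c=False, q=False, s=False gives True.

No, it is not a contradiction.


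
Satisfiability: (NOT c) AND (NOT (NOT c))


Check all 2 assignments over {c}:
c | φ
-----
F | F
T | F
No assignment makes the formula true.

Unsatisfiable.


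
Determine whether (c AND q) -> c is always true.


Build the truth table over {c, q}:
c | q | φ
---------
F | F | T
T | F | T
F | T | T
T | T | T
Every row evaluates to true.

Yes, it is a tautology.


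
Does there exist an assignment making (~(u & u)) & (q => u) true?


Search for a satisfying assignment over {q, u}.
Try q=False, u=False: the formula evaluates to True.
A satisfying assignment exists.

Satisfiable.


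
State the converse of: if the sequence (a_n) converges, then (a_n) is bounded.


The converse of (P → Q) is (Q → P). It is not in general equivalent to the original.
Here P = 'the sequence (a_n) converges' and Q = '(a_n) is bounded'.

If (a_n) is bounded, then the sequence (a_n) converges.


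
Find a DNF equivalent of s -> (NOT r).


Step 1: Rewrite s → (¬r) as ¬s ∨ (¬r).

(NOT s) OR (NOT r)


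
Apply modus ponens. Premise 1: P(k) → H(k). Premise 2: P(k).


Modus ponens: from (P → Q) and P, infer Q.
P = 'P(k)' is asserted, and P → Q holds, so Q follows.

H(k).


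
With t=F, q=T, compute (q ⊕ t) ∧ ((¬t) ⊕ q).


Substitute t=F, q=T:
q ⊕ t = T ⊕ F = T
¬t = T
(¬t) ⊕ q = T ⊕ T = F
(q ⊕ t) ∧ ((¬t) ⊕ q) = T ∧ F = F

F


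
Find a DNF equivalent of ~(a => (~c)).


Step 1: Rewrite implication then negate: ¬(¬a ∨ (¬c)) = a ∧ ¬(¬c).
Step 2: Eliminate any double negations (¬¬X = X).

a & c


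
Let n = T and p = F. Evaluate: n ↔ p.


Biconditional is true when both operands have the same truth value.
Substitute: n=T, p=F.
T ↔ F evaluates to F.

F


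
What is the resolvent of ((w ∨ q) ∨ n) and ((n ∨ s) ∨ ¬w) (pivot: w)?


The clauses contain complementary literals w and ¬w.
Resolution eliminates this pair and disjoins the remaining literals (merging duplicates).

((n ∨ q) ∨ s)


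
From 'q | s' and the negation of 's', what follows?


Disjunctive syllogism: from (P ∨ Q) and ¬P, infer Q.
One disjunct, 's', is ruled out; the other must hold.

q


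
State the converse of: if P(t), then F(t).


The converse of (P → Q) is (Q → P). It is not in general equivalent to the original.
Here P = 'P(t)' and Q = 'F(t)'.

If F(t), then P(t).


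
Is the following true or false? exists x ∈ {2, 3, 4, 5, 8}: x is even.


Evaluate the predicate on each element: 2:True, 3:False, 4:True, 5:False, 8:True.
Witness x = 2 satisfies the predicate.

True


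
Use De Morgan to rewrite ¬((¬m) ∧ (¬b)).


De Morgan: the negation of a conjunction is the disjunction of the negations.
Distribute ¬ across ∧, flipping it to ∨, and negate each literal.

m ∨ b


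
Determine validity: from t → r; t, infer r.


This matches the form of modus ponens: the conclusion follows in every model of the premises.

Valid.


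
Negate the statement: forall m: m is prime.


¬(forall x: φ) = exists x: ¬φ, and ¬(exists x: φ) = forall x: ¬φ.
Apply to the universal statement.

exists m: ~(m is prime)


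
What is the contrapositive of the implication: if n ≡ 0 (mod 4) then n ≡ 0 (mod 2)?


The contrapositive of (P → Q) is (¬Q → ¬P); it is logically equivalent to the original.
Here P = 'n ≡ 0 (mod 4)' and Q = 'n ≡ 0 (mod 2)'.

If not (n ≡ 0 (mod 2)), then not (n ≡ 0 (mod 4)).


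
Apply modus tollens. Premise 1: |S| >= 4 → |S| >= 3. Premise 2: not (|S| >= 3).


Modus tollens: from (P → Q) and ¬Q, infer ¬P.
Q = '|S| >= 3' is denied; since P → Q, P must also fail.

Not (|S| >= 4).


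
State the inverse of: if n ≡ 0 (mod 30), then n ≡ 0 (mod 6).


The inverse of (P → Q) is (¬P → ¬Q). It is equivalent to the converse, not to the original.
Here P = 'n ≡ 0 (mod 30)' and Q = 'n ≡ 0 (mod 6)'.

If not (n ≡ 0 (mod 30)), then not (n ≡ 0 (mod 6)).


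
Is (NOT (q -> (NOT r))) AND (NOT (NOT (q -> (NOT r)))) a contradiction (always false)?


Truth table over {q, r}:
q | r | φ
---------
F | F | F
T | F | F
F | T | F
T | T | F
Every row is false.

Yes, it is a contradiction.


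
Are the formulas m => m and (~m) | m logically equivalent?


Compare truth tables:
m | φ | ψ
---------
False | True | True
True | True | True
The columns φ and ψ agree on every row.

Yes, they are logically equivalent.


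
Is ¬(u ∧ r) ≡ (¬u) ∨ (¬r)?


Compare truth tables:
r | u | φ | ψ
-------------
F | F | T | T
T | F | T | T
F | T | T | T
T | T | F | F
The columns φ and ψ agree on every row.

Yes, they are logically equivalent.


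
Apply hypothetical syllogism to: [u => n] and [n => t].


Hypothetical syllogism: from (P → Q) and (Q → R), infer (P → R).
Chain the two implications through the shared middle term 'n'.

u => t


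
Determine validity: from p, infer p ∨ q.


This matches the form of disjunction introduction: the conclusion follows in every model of the premises.

Valid.


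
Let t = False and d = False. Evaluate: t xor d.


Exclusive or is true when exactly one operand is true.
Substitute: t=False, d=False.
False xor False evaluates to False.

False


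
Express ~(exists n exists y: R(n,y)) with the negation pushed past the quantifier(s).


Negation flips each quantifier (∀↔∃) and negates the inner predicate.
¬(exists n exists y: φ) = forall n forall y: ¬φ.

forall n forall y: ~(R(n,y))


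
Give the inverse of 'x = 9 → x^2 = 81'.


The inverse of (P → Q) is (¬P → ¬Q). It is equivalent to the converse, not to the original.
Here P = 'x = 9' and Q = 'x^2 = 81'.

If not (x = 9), then not (x^2 = 81).


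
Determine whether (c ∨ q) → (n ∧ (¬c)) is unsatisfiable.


Truth table over {c, n, q}:
c | n | q | φ
-------------
F | F | F | T
T | F | F | F
F | T | F | T
T | T | F | F
F | F | T | F
T | F | T | F
F | T | T | T
T | T | T | F
Satisfying assignment at row 1: c=F, n=F, q=F gives T.

No, it is not a contradiction.


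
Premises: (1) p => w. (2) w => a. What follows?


Hypothetical syllogism: from (P → Q) and (Q → R), infer (P → R).
Chain the two implications through the shared middle term 'w'.

p => a


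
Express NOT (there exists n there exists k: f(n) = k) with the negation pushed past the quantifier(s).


Negation flips each quantifier (∀↔∃) and negates the inner predicate.
¬(there exists n there exists k: φ) = for all n for all k: ¬φ.

for all n for all k: NOT(f(n) = k)


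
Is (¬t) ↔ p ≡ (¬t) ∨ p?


Compare truth tables:
p | t | φ | ψ
-------------
F | F | F | T
T | F | T | T
F | T | T | F
T | T | F | T
They differ at row 1 (p=F, t=F): φ=F but ψ=T.

No, they are not logically equivalent.


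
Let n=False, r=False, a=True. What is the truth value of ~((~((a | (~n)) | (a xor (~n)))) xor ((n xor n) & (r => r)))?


Substitute n=False, r=False, a=True:
… (earlier sub-steps elided)
a | (~n) = True | True = True
~n = True
a xor (~n) = True xor True = False
(a | (~n)) | (a xor (~n)) = True | False = True
~((a | (~n)) | (a xor (~n))) = False
n xor n = False xor False = False
r => r = False => False = True
(n xor n) & (r => r) = False & True = False
(~((a | (~n)) | (a xor (~n)))) xor ((n xor n) & (r => r)) = False xor False = False
~((~((a | (~n)) | (a xor (~n)))) xor ((n xor n) & (r => r))) = True

True


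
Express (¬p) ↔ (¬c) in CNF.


Step 1: Rewrite (¬p) ↔ (¬c) as ((¬p) → (¬c)) ∧ ((¬c) → (¬p)).
Step 2: Rewrite each implication as a disjunction.
Step 3: Eliminate any double negations (¬¬X = X).

(p ∨ (¬c)) ∧ (c ∨ (¬p))


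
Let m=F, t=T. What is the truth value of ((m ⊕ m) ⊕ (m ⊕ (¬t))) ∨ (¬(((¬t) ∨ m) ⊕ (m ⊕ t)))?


Substitute m=F, t=T:
m ⊕ m = F ⊕ F = F
¬t = F
m ⊕ (¬t) = F ⊕ F = F
(m ⊕ m) ⊕ (m ⊕ (¬t)) = F ⊕ F = F
¬t = F
(¬t) ∨ m = F ∨ F = F
m ⊕ t = F ⊕ T = T
((¬t) ∨ m) ⊕ (m ⊕ t) = F ⊕ T = T
¬(((¬t) ∨ m) ⊕ (m ⊕ t)) = F
((m ⊕ m) ⊕ (m ⊕ (¬t))) ∨ (¬(((¬t) ∨ m) ⊕ (m ⊕ t))) = F ∨ F = F

F


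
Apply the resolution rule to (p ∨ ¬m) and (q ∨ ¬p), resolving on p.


The clauses contain complementary literals p and ¬p.
Resolution eliminates this pair and disjoins the remaining literals (merging duplicates).

(¬m ∨ q)


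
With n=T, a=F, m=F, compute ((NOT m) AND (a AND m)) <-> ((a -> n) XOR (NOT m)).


Substitute n=T, a=F, m=F:
NOT m = T
a AND m = F AND F = F
(NOT m) AND (a AND m) = T AND F = F
a -> n = F -> T = T
NOT m = T
(a -> n) XOR (NOT m) = T XOR T = F
((NOT m) AND (a AND m)) <-> ((a -> n) XOR (NOT m)) = F <-> F = T

T


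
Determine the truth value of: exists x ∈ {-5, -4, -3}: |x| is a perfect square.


Evaluate the predicate on each element: -5:False, -4:True, -3:False.
Witness x = -4 satisfies the predicate.

True


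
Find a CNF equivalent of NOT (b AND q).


Step 1: Apply De Morgan: ¬(b ∧ q) = ¬b ∨ ¬q.

(NOT b) OR (NOT q)


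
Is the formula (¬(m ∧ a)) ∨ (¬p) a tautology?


Build the truth table over {a, m, p}:
a | m | p | φ
-------------
F | F | F | T
T | F | F | T
F | T | F | T
T | T | F | T
F | F | T | T
T | F | T | T
F | T | T | T
T | T | T | F
Counterexample at row 8: with a=T, m=T, p=T, the formula is F.

No, it is not a tautology.


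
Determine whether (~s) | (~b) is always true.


Build the truth table over {b, s}:
b | s | φ
---------
False | False | True
True | False | True
False | True | True
True | True | False
Counterexample at row 4: with b=True, s=True, the formula is False.

No, it is not a tautology.


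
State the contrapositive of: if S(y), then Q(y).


The contrapositive of (P → Q) is (¬Q → ¬P); it is logically equivalent to the original.
Here P = 'S(y)' and Q = 'Q(y)'.

If not (Q(y)), then not (S(y)).


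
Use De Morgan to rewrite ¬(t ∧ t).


De Morgan: the negation of a conjunction is the disjunction of the negations.
Distribute ¬ across ∧, flipping it to ∨, and negate each literal.

(¬t) ∨ (¬t)


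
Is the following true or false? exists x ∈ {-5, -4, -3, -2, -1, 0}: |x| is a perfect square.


Evaluate the predicate on each element: -5:False, -4:True, -3:False, -2:False, -1:True, 0:True.
Witness x = -4 satisfies the predicate.

True


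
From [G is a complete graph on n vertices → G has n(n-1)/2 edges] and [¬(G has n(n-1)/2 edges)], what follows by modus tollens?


Modus tollens: from (P → Q) and ¬Q, infer ¬P.
Q = 'G has n(n-1)/2 edges' is denied; since P → Q, P must also fail.

Not (G is a complete graph on n vertices).


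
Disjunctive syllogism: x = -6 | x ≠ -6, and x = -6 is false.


Disjunctive syllogism: from (P ∨ Q) and ¬P, infer Q.
One disjunct, 'x = -6', is ruled out; the other must hold.

x ≠ -6


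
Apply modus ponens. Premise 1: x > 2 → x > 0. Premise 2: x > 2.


Modus ponens: from (P → Q) and P, infer Q.
P = 'x > 2' is asserted, and P → Q holds, so Q follows.

x > 0.


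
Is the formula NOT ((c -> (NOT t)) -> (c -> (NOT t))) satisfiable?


Check all 4 assignments over {c, t}:
c | t | φ
---------
F | F | F
T | F | F
F | T | F
T | T | F
No assignment makes the formula true.

Unsatisfiable.


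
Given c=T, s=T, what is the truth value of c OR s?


Disjunction is false only when both operands are false.
Substitute: c=T, s=T.
T OR T evaluates to T.

T


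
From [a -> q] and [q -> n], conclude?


Hypothetical syllogism: from (P → Q) and (Q → R), infer (P → R).
Chain the two implications through the shared middle term 'q'.

a -> n


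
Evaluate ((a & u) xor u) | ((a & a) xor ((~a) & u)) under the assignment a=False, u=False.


Substitute a=False, u=False:
a & u = False & False = False
(a & u) xor u = False xor False = False
a & a = False & False = False
~a = True
(~a) & u = True & False = False
(a & a) xor ((~a) & u) = False xor False = False
((a & u) xor u) | ((a & a) xor ((~a) & u)) = False | False = False

False


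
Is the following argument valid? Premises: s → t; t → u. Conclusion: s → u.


This matches the form of hypothetical syllogism: the conclusion follows in every model of the premises.

Valid.


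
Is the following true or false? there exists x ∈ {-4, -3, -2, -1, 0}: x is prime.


Evaluate the predicate on each element: -4:F, -3:F, -2:F, -1:F, 0:F.
No element satisfies the predicate.

F


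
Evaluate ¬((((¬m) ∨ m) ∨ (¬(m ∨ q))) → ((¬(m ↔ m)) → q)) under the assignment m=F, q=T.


Substitute m=F, q=T:
¬m = T
(¬m) ∨ m = T ∨ F = T
m ∨ q = F ∨ T = T
¬(m ∨ q) = F
((¬m) ∨ m) ∨ (¬(m ∨ q)) = T ∨ F = T
m ↔ m = F ↔ F = T
¬(m ↔ m) = F
(¬(m ↔ m)) → q = F → T = T
(((¬m) ∨ m) ∨ (¬(m ∨ q))) → ((¬(m ↔ m)) → q) = T → T = T
¬((((¬m) ∨ m) ∨ (¬(m ∨ q))) → ((¬(m ↔ m)) → q)) = F

F


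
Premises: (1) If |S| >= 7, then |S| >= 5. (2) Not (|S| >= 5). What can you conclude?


Modus tollens: from (P → Q) and ¬Q, infer ¬P.
Q = '|S| >= 5' is denied; since P → Q, P must also fail.

Not (|S| >= 7).


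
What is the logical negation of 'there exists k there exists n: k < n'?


Negation flips each quantifier (∀↔∃) and negates the inner predicate.
¬(there exists k there exists n: φ) = for all k for all n: ¬φ.

for all k for all n: NOT(k < n)


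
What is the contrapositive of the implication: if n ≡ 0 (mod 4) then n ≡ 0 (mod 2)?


The contrapositive of (P → Q) is (¬Q → ¬P); it is logically equivalent to the original.
Here P = 'n ≡ 0 (mod 4)' and Q = 'n ≡ 0 (mod 2)'.

If not (n ≡ 0 (mod 2)), then not (n ≡ 0 (mod 4)).


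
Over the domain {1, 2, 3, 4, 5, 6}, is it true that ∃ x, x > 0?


Evaluate the predicate on each element: 1:T, 2:T, 3:T, 4:T, 5:T, 6:T.
Witness x = 1 satisfies the predicate.

T


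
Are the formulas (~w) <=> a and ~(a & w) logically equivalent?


Compare truth tables:
a | w | φ | ψ
-------------
False | False | False | True
True | False | True | True
False | True | True | True
True | True | False | False
They differ at row 1 (a=False, w=False): φ=False but ψ=True.

No, they are not logically equivalent.


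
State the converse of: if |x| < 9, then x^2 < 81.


The converse of (P → Q) is (Q → P). It is not in general equivalent to the original.
Here P = '|x| < 9' and Q = 'x^2 < 81'.

If x^2 < 81, then |x| < 9.


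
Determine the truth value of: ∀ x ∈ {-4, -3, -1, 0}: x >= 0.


Evaluate the predicate on each element: -4:F, -3:F, -1:F, 0:T.
Counterexample x = -4 fails the predicate.

F


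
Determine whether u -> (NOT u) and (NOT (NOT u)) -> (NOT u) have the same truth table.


Compare truth tables:
u | φ | ψ
---------
F | T | T
T | F | F
The columns φ and ψ agree on every row.

Yes, they are logically equivalent.


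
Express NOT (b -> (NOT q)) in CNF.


Step 1: Rewrite b → (¬q) as ¬b ∨ (¬q).
Step 2: Negate: ¬(¬b ∨ (¬q)) = b ∧ ¬(¬q) (De Morgan + double negation).
Step 3: Eliminate any double negations (¬¬X = X).

b AND q


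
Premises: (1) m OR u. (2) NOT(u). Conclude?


Disjunctive syllogism: from (P ∨ Q) and ¬P, infer Q.
One disjunct, 'u', is ruled out; the other must hold.

m


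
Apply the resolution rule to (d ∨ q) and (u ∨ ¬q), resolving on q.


The clauses contain complementary literals q and ¬q.
Resolution eliminates this pair and disjoins the remaining literals (merging duplicates).

(d ∨ u)


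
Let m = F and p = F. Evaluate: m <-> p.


Biconditional is true when both operands have the same truth value.
Substitute: m=F, p=F.
F <-> F evaluates to T.

T


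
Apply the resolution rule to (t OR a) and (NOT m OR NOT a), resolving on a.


The clauses contain complementary literals a and NOTa.
Resolution eliminates this pair and disjoins the remaining literals (merging duplicates).

(t OR NOT m)


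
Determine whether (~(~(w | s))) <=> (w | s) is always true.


Build the truth table over {s, w}:
s | w | φ
---------
False | False | True
True | False | True
False | True | True
True | True | True
Every row evaluates to true.

Yes, it is a tautology.


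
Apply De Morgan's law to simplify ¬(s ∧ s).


De Morgan: the negation of a conjunction is the disjunction of the negations.
Distribute ¬ across ∧, flipping it to ∨, and negate each literal.

(¬s) ∨ (¬s)


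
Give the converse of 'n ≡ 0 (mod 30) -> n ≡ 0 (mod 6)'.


The converse of (P → Q) is (Q → P). It is not in general equivalent to the original.
Here P = 'n ≡ 0 (mod 30)' and Q = 'n ≡ 0 (mod 6)'.

If n ≡ 0 (mod 6), then n ≡ 0 (mod 30).


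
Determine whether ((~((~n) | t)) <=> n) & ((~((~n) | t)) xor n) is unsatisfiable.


Truth table over {n, t}:
n | t | φ
---------
False | False | False
True | False | False
False | True | False
True | True | False
Every row is false.

Yes, it is a contradiction.


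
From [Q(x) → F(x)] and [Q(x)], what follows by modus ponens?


Modus ponens: from (P → Q) and P, infer Q.
P = 'Q(x)' is asserted, and P → Q holds, so Q follows.

F(x).


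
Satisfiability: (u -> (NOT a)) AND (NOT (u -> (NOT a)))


Check all 4 assignments over {a, u}:
a | u | φ
---------
F | F | F
T | F | F
F | T | F
T | T | F
No assignment makes the formula true.

Unsatisfiable.


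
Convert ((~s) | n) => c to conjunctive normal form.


Step 1: Rewrite as ¬((¬s) ∨ n) ∨ c = (¬(¬s) ∧ ¬n) ∨ c.
Step 2: Distribute ∨ over ∧.
Step 3: Eliminate any double negations (¬¬X = X).

(s | c) & ((~n) | c)


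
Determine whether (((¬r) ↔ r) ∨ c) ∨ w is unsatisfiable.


Truth table over {c, r, w}:
c | r | w | φ
-------------
F | F | F | F
T | F | F | T
F | T | F | F
T | T | F | T
F | F | T | T
T | F | T | T
F | T | T | T
T | T | T | T
Satisfying assignment at row 2: c=T, r=F, w=F gives T.

No, it is not a contradiction.


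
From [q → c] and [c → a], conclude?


Hypothetical syllogism: from (P → Q) and (Q → R), infer (P → R).
Chain the two implications through the shared middle term 'c'.

q → a


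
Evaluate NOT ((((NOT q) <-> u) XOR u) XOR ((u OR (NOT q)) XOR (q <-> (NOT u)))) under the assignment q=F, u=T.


Substitute q=F, u=T:
NOT q = T
(NOT q) <-> u = T <-> T = T
((NOT q) <-> u) XOR u = T XOR T = F
NOT q = T
u OR (NOT q) = T OR T = T
NOT u = F
q <-> (NOT u) = F <-> F = T
(u OR (NOT q)) XOR (q <-> (NOT u)) = T XOR T = F
(((NOT q) <-> u) XOR u) XOR ((u OR (NOT q)) XOR (q <-> (NOT u))) = F XOR F = F
NOT ((((NOT q) <-> u) XOR u) XOR ((u OR (NOT q)) XOR (q <-> (NOT u)))) = T

T


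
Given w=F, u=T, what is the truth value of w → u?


Implication is false only when antecedent is true and consequent is false.
Substitute: w=F, u=T.
F → T evaluates to T.

T


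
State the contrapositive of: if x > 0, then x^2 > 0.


The contrapositive of (P → Q) is (¬Q → ¬P); it is logically equivalent to the original.
Here P = 'x > 0' and Q = 'x^2 > 0'.

If not (x^2 > 0), then not (x > 0).


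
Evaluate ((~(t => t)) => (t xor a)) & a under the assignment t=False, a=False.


Substitute t=False, a=False:
t => t = False => False = True
~(t => t) = False
t xor a = False xor False = False
(~(t => t)) => (t xor a) = False => False = True
((~(t => t)) => (t xor a)) & a = True & False = False

False


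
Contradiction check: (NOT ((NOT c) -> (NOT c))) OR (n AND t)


Truth table over {c, n, t}:
c | n | t | φ
-------------
F | F | F | F
T | F | F | F
F | T | F | F
T | T | F | F
F | F | T | F
T | F | T | F
F | T | T | T
T | T | T | T
Satisfying assignment at row 7: c=F, n=T, t=T gives T.

No, it is not a contradiction.


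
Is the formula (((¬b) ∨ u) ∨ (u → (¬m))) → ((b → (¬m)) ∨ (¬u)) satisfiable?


Search for a satisfying assignment over {b, m, u}.
Try b=F, m=F, u=F: the formula evaluates to T.
A satisfying assignment exists.

Satisfiable.


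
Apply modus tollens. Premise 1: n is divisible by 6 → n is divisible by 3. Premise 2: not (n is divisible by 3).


Modus tollens: from (P → Q) and ¬Q, infer ¬P.
Q = 'n is divisible by 3' is denied; since P → Q, P must also fail.

Not (n is divisible by 6).


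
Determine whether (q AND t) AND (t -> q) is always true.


Build the truth table over {q, t}:
q | t | φ
---------
F | F | F
T | F | F
F | T | F
T | T | T
Counterexample at row 1: with q=F, t=F, the formula is F.

No, it is not a tautology.


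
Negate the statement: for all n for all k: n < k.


Negation flips each quantifier (∀↔∃) and negates the inner predicate.
¬(for all n for all k: φ) = there exists n there exists k: ¬φ.

there exists n there exists k: NOT(n < k)


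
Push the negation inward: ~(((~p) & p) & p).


De Morgan: the negation of a conjunction is the disjunction of the negations.
Distribute ~ across &, flipping it to |, and negate each literal.

(p | (~p)) | (~p)


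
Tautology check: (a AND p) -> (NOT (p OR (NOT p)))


Build the truth table over {a, p}:
a | p | φ
---------
F | F | T
T | F | T
F | T | T
T | T | F
Counterexample at row 4: with a=T, p=T, the formula is F.

No, it is not a tautology.


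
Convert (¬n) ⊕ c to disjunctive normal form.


Step 1: (¬n) ⊕ c is true exactly when they disagree: ((¬n) ∧ ¬c) ∨ (¬(¬n) ∧ c).
Step 2: Eliminate any double negations (¬¬X = X).

((¬n) ∧ (¬c)) ∨ (n ∧ c)


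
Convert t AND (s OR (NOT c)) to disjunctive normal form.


Step 1: Distribute ∧ over ∨: t ∧ (s ∨ (¬c)) = (t ∧ s) ∨ (t ∧ (¬c)).

(t AND s) OR (t AND (NOT c))


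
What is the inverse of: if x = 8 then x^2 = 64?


The inverse of (P → Q) is (¬P → ¬Q). It is equivalent to the converse, not to the original.
Here P = 'x = 8' and Q = 'x^2 = 64'.

If not (x = 8), then not (x^2 = 64).


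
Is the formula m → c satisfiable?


Search for a satisfying assignment over {c, m}.
Try c=F, m=F: the formula evaluates to T.
A satisfying assignment exists.

Satisfiable.


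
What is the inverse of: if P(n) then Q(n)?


The inverse of (P → Q) is (¬P → ¬Q). It is equivalent to the converse, not to the original.
Here P = 'P(n)' and Q = 'Q(n)'.

If not (P(n)), then not (Q(n)).


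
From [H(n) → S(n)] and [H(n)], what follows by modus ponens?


Modus ponens: from (P → Q) and P, infer Q.
P = 'H(n)' is asserted, and P → Q holds, so Q follows.

S(n).
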